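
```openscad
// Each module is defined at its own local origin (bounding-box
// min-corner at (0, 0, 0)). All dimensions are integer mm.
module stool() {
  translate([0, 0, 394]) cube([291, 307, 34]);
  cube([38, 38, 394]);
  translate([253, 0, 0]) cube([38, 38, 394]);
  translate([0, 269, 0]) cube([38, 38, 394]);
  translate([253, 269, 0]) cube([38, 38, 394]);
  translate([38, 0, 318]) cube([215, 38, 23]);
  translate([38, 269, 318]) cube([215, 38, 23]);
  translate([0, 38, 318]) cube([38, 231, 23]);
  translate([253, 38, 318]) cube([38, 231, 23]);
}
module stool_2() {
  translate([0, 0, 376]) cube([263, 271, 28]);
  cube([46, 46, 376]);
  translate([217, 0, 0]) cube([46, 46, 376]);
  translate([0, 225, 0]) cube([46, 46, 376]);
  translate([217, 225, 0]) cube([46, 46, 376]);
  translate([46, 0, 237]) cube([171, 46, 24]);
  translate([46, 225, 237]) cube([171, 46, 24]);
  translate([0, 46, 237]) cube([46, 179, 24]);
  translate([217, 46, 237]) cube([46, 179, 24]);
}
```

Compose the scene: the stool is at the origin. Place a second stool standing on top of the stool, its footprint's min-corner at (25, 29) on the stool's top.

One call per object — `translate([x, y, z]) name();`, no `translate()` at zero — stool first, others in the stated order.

stool();
translate([25, 29, 428]) stool_2();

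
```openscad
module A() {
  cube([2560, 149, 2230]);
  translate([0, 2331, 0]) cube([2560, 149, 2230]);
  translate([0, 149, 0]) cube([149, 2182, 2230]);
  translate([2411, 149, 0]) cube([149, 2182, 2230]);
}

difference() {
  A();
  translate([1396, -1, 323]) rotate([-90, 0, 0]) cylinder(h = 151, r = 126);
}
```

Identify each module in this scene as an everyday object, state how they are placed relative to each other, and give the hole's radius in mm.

The subtracted cylinder has r = 126 mm.

A is a house frame. The house frame has a circular hole through its front wall. The hole's radius is 126 mm.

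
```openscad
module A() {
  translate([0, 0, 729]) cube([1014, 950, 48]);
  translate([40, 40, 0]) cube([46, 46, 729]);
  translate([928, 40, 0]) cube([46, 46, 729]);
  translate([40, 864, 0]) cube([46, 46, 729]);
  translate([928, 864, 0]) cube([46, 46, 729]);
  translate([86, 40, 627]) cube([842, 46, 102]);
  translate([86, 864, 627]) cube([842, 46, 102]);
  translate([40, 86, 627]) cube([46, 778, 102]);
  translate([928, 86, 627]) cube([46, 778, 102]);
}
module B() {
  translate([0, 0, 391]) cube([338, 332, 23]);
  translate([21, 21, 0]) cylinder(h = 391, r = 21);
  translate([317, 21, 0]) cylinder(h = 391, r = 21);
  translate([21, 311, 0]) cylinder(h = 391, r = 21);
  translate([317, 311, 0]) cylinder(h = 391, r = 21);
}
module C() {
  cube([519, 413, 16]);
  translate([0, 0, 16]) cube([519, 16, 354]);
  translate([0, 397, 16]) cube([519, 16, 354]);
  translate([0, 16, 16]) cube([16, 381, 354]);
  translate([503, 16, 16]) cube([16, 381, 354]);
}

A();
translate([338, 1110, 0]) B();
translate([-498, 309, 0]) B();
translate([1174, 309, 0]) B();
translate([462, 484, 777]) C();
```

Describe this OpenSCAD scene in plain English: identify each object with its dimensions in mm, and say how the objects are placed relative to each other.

A is a table: top 1014 mm (x) × 950 mm (y), 48 mm thick, upper face at z = 777 mm, on four 46×46 mm square legs, each inset 40 mm from the nearest pair of top edges, running from z = 0 to the bottom of the top. Four apron rails, 46 mm thick and 102 mm tall, run between adjacent legs with their top edges flush with the underside of the top and their outer faces flush with the legs' outer faces.

B is a four-legged stool. The seat is a 338×332×23 mm slab whose top surface is at z = 414 mm; four round legs, each 42 mm in diameter, run from the floor (z = 0) to the underside of the seat, each leg's axis is inset half a diameter from the nearest pair of seat edges (so the leg's bounding box is flush with the corner).

C is an open-topped rectangular box: outside dimensions 519×413×370 mm, with a uniform wall and base thickness of 16 mm. The base is a full 519×413 slab on the floor; four walls sit on top of the base. The front and back walls (the −y and +y sides) span the full width; the two side walls fit between them.

Three stools sit around the table at the +y, −x, +x sides. The open box is on top of the table.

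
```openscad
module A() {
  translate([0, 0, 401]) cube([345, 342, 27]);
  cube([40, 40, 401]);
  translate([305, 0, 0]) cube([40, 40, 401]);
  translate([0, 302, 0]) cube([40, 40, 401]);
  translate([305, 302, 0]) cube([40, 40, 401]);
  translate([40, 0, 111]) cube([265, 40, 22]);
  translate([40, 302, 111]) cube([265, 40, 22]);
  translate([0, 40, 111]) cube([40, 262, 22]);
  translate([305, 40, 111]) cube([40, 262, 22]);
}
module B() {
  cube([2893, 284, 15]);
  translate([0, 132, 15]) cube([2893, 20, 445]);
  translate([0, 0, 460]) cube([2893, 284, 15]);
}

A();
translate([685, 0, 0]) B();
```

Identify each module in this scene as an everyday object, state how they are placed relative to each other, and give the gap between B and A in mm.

The I-beam's nearest face is 340 mm from the stool's +x face.

A is a stool. B is an I-beam. The I-beam is on the floor beside the stool on its +x side. The gap between the I-beam and the stool is 340 mm.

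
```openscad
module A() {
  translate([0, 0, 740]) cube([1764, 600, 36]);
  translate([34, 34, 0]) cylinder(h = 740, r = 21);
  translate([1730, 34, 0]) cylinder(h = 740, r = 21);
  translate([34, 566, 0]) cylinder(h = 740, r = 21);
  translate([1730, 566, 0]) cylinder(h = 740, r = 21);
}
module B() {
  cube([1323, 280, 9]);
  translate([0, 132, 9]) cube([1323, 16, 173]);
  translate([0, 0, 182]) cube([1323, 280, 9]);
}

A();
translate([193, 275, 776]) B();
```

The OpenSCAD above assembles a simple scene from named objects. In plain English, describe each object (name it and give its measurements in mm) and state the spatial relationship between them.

A is a rectangular dining table. The top is 1764×600×36 mm with its upper surface at z = 776 mm. It stands on four round legs of 42 mm diameter, each leg's bounding box inset 13 mm from the nearest pair of top edges, running from the floor to the underside of the top.

B is an I-beam lying along x, 1323 mm long. Overall section height 191 mm. Two flanges 280 mm wide (y) and 9 mm thick, one on the floor and one at the top; a web 16 mm thick runs between them, centred on the flange width.

The I-beam is on top of the table.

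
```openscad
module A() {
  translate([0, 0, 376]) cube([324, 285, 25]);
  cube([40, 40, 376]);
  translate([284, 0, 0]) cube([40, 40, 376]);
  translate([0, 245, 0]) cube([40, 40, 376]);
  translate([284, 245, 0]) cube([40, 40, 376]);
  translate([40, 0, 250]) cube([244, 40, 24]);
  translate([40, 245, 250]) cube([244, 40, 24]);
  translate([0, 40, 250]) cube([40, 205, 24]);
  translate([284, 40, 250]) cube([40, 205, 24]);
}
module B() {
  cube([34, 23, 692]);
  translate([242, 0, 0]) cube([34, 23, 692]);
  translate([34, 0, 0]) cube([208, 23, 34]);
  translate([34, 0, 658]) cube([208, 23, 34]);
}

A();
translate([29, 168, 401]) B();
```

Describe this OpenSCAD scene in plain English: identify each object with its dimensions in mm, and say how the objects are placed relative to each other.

A is a four-legged stool. The seat is a 324×285×25 mm slab whose top surface is at z = 401 mm; four square legs, each 40×40 mm in cross-section, run from the floor (z = 0) to the underside of the seat, each flush with a corner of the seat. Four stretchers, 40 mm wide and 24 mm tall, connect adjacent legs with their undersides at z = 250 mm, each running between the inner faces of the legs it joins and aligned with the legs' outer faces on the other axis.

B is a picture frame with a 208×624 mm rectangular opening (x by z) and a uniform 34 mm border on every side. Frame depth is 23 mm along y. It is built from two vertical stiles running the full outside height and two horizontal rails spanning the gap between the stiles.

The picture frame is on top of the stool.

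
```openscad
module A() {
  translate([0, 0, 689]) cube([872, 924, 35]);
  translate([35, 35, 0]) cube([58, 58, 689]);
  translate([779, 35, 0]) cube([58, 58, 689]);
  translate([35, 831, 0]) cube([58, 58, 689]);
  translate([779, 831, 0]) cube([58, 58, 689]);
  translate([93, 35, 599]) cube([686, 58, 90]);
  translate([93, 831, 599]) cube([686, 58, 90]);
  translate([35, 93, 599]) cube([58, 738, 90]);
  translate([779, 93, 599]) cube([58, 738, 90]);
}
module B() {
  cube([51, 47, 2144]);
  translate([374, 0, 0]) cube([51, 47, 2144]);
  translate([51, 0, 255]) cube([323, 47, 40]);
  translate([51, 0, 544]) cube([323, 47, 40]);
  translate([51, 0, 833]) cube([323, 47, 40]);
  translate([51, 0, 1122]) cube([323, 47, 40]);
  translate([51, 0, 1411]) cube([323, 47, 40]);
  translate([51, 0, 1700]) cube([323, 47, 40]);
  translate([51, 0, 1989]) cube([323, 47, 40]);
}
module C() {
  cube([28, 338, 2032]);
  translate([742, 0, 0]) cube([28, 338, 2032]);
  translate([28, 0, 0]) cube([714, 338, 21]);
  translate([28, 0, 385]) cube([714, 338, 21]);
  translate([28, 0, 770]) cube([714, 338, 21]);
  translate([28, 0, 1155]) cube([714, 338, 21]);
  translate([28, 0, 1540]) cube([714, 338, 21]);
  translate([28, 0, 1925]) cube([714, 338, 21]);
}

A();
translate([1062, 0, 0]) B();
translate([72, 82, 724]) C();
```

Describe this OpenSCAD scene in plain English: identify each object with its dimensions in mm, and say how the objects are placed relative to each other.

A is a table with a 872×924 mm rectangular top, 35 mm thick, top surface at z = 724 mm, supported by four 58×58 mm square legs, each inset 35 mm from the nearest pair of top edges, running from the floor. Four apron rails, 58 mm thick and 90 mm tall, run between adjacent legs with their top edges flush with the underside of the top and their outer faces flush with the legs' outer faces.

B is a wooden ladder with two side rails of 51×47 mm section and 2144 mm height, set 425 mm apart overall. Between them run 7 rectangular rungs (47 mm deep, 40 mm thick), front faces flush with the rails' −y face. The bottom of the first rung is 255 mm above the floor and each subsequent rung is 289 mm higher than the one below.

C is a bookshelf 770 mm wide overall, 338 mm deep and 2032 mm tall. The two sides are 28 mm thick vertical panels. 6 horizontal shelves of 21 mm thickness span between the inner faces of the sides; the lowest shelf sits on the floor and shelves are stacked with a clear vertical gap of 364 mm between each pair.

The ladder is on the floor beside the table on its +x side. The bookshelf is on top of the table.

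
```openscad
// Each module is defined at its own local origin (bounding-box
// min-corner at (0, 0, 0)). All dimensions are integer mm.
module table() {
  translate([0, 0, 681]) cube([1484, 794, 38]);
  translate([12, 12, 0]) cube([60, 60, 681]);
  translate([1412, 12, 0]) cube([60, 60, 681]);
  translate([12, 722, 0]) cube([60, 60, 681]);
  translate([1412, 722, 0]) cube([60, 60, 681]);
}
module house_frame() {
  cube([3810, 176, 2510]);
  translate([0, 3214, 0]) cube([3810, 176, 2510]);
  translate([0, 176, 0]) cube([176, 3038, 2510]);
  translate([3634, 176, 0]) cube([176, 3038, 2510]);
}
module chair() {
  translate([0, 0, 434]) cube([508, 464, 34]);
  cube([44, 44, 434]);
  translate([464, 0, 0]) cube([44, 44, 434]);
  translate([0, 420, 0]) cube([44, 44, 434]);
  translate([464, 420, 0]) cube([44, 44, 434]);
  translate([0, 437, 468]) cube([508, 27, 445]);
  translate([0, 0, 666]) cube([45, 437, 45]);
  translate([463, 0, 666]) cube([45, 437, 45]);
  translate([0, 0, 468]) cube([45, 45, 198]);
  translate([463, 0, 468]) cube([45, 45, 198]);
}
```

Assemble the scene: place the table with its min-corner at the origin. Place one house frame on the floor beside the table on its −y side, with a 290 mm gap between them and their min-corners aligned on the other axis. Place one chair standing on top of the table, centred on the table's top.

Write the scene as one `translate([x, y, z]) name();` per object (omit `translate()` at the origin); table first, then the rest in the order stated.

table();
translate([0, -3680, 0]) house_frame();
translate([488, 165, 719]) chair();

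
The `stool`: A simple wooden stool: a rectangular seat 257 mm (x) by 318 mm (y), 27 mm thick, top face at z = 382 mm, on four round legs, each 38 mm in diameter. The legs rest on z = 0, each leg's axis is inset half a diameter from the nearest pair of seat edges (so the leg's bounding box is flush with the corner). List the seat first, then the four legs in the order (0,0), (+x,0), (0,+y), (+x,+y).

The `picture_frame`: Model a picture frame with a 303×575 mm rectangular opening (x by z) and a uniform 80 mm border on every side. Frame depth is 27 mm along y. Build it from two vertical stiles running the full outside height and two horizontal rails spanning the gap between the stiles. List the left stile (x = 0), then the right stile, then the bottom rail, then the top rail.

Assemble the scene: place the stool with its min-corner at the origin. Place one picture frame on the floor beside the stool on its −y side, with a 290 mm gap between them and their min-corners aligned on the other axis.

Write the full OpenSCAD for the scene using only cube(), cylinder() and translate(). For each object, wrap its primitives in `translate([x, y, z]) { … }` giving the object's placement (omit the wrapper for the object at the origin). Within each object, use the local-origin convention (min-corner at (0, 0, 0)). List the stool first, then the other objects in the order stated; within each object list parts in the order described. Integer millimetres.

translate([0, 0, 355]) cube([257, 318, 27]);
translate([19, 19, 0]) cylinder(h = 355, r = 19);
translate([238, 19, 0]) cylinder(h = 355, r = 19);
translate([19, 299, 0]) cylinder(h = 355, r = 19);
translate([238, 299, 0]) cylinder(h = 355, r = 19);
translate([0, -317, 0]) {
  cube([80, 27, 735]);
  translate([383, 0, 0]) cube([80, 27, 735]);
  translate([80, 0, 0]) cube([303, 27, 80]);
  translate([80, 0, 655]) cube([303, 27, 80]);
}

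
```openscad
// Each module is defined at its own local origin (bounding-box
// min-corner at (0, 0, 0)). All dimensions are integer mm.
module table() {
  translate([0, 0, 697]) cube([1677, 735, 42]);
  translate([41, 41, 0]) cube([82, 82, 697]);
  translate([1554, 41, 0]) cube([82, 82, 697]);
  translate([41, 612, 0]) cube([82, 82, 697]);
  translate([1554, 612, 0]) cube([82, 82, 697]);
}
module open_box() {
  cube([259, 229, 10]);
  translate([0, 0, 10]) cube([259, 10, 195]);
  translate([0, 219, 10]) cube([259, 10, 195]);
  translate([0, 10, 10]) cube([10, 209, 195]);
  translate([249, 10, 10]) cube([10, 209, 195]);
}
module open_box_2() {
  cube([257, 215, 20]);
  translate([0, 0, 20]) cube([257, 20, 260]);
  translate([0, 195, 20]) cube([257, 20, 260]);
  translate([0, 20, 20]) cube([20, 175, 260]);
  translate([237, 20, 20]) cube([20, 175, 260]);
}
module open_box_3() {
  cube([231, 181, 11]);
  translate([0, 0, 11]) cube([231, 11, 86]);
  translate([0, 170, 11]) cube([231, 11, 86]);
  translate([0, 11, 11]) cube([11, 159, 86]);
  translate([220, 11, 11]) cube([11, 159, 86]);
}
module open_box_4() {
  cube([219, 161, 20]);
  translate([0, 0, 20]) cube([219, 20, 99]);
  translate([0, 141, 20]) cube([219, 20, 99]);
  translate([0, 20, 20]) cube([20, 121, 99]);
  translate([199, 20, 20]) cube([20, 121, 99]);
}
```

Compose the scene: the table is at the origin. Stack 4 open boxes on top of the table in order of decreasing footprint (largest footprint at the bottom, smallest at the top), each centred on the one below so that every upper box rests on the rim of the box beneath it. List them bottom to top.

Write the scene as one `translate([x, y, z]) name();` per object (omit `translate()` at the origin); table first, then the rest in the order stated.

table();
translate([709, 253, 739]) open_box();
translate([710, 260, 944]) open_box_2();
translate([723, 277, 1224]) open_box_3();
translate([729, 287, 1321]) open_box_4();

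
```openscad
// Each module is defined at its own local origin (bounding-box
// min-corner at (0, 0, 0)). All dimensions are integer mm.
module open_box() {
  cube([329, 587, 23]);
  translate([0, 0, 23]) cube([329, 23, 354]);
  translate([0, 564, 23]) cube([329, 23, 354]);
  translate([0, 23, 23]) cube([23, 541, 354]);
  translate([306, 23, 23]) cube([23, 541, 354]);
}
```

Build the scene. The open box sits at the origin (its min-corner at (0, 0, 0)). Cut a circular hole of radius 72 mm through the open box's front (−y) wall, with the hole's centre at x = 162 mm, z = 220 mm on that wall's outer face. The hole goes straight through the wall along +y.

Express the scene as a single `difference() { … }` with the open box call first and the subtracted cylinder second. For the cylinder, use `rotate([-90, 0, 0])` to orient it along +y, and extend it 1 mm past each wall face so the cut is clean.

difference() {
  open_box();
  translate([162, -1, 220]) rotate([-90, 0, 0]) cylinder(h = 25, r = 72);
}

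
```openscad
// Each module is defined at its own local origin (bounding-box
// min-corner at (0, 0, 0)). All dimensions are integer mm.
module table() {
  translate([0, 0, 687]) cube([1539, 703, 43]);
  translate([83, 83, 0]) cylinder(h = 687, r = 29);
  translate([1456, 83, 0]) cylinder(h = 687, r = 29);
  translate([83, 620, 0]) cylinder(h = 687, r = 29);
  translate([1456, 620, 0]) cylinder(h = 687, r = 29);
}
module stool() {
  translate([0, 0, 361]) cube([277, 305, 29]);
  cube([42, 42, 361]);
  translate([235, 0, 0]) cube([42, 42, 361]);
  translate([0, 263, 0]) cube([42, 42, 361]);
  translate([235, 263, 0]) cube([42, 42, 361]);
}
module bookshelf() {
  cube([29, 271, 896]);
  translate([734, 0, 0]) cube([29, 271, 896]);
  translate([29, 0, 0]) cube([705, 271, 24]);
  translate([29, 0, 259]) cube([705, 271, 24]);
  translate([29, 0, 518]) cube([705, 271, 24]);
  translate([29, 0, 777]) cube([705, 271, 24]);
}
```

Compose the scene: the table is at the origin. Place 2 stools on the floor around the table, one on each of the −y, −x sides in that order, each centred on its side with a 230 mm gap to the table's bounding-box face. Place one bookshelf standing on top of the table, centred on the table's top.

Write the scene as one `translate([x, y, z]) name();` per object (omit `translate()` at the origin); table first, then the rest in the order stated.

table();
translate([631, -535, 0]) stool();
translate([-507, 199, 0]) stool();
translate([388, 216, 730]) bookshelf();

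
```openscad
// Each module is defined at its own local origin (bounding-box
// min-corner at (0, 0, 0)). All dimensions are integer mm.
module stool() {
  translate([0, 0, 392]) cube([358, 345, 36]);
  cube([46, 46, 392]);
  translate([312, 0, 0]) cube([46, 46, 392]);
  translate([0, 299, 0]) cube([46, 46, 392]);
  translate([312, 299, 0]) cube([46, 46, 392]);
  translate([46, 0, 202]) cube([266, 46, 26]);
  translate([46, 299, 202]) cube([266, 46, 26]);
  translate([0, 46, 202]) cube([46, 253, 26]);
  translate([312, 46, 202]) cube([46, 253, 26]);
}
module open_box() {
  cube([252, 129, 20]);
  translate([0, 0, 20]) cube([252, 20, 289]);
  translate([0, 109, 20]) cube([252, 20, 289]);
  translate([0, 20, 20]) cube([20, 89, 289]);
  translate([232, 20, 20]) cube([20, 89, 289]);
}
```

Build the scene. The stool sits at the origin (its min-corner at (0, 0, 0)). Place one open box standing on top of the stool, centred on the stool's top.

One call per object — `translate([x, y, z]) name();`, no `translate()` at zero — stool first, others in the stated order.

stool();
translate([53, 108, 428]) open_box();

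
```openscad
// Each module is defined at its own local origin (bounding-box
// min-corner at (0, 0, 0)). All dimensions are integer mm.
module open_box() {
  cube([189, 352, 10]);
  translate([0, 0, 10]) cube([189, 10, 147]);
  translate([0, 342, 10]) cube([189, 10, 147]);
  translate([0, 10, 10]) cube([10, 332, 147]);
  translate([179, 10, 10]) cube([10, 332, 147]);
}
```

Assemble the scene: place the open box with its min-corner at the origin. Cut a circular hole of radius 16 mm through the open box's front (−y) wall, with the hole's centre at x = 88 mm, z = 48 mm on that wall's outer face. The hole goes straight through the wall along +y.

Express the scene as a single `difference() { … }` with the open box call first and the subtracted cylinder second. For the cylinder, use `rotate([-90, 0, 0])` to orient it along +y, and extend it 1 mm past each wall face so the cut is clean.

difference() {
  open_box();
  translate([88, -1, 48]) rotate([-90, 0, 0]) cylinder(h = 12, r = 16);
}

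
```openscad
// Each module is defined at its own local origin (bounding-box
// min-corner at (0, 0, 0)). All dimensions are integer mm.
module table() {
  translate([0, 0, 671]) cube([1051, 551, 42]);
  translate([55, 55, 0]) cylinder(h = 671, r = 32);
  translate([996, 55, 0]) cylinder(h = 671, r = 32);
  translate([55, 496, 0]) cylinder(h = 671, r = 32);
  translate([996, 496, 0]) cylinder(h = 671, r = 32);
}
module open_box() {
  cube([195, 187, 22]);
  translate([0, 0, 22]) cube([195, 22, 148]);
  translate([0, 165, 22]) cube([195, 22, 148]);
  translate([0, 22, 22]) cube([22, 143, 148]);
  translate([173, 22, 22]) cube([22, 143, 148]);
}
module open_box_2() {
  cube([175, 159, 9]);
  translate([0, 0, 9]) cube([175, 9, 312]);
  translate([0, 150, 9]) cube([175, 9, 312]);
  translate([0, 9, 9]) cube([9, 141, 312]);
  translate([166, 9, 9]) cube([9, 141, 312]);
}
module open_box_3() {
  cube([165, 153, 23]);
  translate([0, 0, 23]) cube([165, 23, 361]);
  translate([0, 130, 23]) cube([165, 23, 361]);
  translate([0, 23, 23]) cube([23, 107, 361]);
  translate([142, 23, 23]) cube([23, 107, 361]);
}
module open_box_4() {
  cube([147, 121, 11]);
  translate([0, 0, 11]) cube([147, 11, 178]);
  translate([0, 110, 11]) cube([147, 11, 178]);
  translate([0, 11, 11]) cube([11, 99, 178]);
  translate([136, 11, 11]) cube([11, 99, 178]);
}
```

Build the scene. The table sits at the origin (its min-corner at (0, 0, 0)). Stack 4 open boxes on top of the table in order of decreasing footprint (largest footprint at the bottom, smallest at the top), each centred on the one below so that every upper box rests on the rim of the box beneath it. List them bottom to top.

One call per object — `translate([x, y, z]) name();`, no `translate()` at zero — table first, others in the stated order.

table();
translate([428, 182, 713]) open_box();
translate([438, 196, 883]) open_box_2();
translate([443, 199, 1204]) open_box_3();
translate([452, 215, 1588]) open_box_4();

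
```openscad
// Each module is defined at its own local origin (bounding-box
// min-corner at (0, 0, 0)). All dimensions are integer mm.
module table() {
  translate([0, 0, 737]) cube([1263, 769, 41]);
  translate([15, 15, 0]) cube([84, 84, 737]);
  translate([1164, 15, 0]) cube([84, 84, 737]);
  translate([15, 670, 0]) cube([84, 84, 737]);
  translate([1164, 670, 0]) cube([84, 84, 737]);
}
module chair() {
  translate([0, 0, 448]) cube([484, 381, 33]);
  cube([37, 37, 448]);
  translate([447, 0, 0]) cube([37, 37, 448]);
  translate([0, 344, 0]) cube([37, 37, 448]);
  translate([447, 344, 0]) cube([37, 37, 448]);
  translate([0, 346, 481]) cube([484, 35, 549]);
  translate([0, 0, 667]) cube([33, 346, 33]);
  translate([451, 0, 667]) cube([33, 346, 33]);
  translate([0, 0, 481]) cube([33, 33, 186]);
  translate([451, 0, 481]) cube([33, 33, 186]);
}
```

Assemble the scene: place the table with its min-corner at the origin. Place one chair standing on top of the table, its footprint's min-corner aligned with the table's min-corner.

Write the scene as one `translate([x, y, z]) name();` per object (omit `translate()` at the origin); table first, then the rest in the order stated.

table();
translate([0, 0, 778]) chair();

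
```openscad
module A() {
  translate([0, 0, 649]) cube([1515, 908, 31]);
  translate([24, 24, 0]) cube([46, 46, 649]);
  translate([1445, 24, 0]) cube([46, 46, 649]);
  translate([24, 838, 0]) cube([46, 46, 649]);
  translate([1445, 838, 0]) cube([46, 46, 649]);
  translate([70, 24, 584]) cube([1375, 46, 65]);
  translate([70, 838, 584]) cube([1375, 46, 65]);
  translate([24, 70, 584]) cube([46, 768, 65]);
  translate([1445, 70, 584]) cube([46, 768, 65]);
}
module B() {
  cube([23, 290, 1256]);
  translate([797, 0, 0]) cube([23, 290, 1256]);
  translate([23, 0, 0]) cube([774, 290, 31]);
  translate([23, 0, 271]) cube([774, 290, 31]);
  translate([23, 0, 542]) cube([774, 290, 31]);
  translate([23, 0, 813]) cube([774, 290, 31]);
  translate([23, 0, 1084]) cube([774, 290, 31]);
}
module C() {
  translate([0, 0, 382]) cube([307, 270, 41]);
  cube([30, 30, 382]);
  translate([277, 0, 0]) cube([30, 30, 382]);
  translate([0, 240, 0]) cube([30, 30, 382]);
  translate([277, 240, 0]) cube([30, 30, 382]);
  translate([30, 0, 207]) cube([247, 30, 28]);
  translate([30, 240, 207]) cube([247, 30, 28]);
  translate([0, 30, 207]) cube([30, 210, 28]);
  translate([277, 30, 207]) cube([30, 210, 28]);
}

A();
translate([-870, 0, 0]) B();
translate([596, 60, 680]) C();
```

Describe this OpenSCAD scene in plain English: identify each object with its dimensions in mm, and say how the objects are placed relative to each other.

A is a rectangular dining table. The top is 1515×908×31 mm with its upper surface at z = 680 mm. It stands on four 46×46 mm square legs, each inset 24 mm from the nearest pair of top edges, running from the floor to the underside of the top. Four apron rails, 46 mm thick and 65 mm tall, run between adjacent legs with their top edges flush with the underside of the top and their outer faces flush with the legs' outer faces.

B is an open bookshelf. Two side panels, each 23 mm thick, 290 mm deep and 1256 mm tall, stand 820 mm apart (outside-to-outside). Between them sit 5 shelves, each 31 mm thick and 290 mm deep, spanning the full gap between the sides. The bottom shelf rests on the floor (its underside at z = 0) and the clear gap between one shelf's top and the next shelf's underside is 240 mm.

C is a four-legged stool. The seat is a 307×270×41 mm slab whose top surface is at z = 423 mm; four square legs, each 30×30 mm in cross-section, run from the floor (z = 0) to the underside of the seat, each flush with a corner of the seat. Four stretchers, 30 mm wide and 28 mm tall, connect adjacent legs with their undersides at z = 207 mm, each running between the inner faces of the legs it joins and aligned with the legs' outer faces on the other axis.

The bookshelf is on the floor beside the table on its −x side. The stool is on top of the table.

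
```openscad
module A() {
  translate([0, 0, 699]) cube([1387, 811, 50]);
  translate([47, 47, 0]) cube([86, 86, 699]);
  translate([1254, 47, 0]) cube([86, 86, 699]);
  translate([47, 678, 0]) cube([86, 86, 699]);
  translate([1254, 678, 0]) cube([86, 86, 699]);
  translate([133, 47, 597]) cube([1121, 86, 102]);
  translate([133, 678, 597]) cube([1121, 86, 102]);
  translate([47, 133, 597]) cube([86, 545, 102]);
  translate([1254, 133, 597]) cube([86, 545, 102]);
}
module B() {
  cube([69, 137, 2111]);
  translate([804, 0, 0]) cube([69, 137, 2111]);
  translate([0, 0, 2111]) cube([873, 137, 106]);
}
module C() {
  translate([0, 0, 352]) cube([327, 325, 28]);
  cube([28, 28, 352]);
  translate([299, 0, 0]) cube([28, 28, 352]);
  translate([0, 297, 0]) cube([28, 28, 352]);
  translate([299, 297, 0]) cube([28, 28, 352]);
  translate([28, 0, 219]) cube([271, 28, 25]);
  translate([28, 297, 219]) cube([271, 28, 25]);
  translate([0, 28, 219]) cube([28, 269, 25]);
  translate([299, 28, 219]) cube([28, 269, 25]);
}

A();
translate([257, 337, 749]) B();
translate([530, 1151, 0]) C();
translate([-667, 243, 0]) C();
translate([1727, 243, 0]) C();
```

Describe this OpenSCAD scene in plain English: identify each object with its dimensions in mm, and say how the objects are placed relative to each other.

A is a table with a 1387×811 mm rectangular top, 50 mm thick, top surface at z = 749 mm, supported by four 86×86 mm square legs, each inset 47 mm from the nearest pair of top edges, running from the floor. Four apron rails, 86 mm thick and 102 mm tall, run between adjacent legs with their top edges flush with the underside of the top and their outer faces flush with the legs' outer faces.

B is a door frame. The clear opening is 735 mm wide and 2111 mm high. Two 69 mm wide jambs, 137 mm deep, stand either side of the opening from the floor to the top of the opening. A 106 mm thick head sits across the top of both jambs, spanning the full outside width of the frame.

C is a four-legged stool. The seat is 327×325 mm, 28 mm thick, top at z = 380 mm. It stands on four square legs, each 28×28 mm in cross-section, from z = 0 to the seat underside, each flush with a corner of the seat. Four stretchers, 28 mm wide and 25 mm tall, connect adjacent legs with their undersides at z = 219 mm, each running between the inner faces of the legs it joins and aligned with the legs' outer faces on the other axis.

The door frame is on top of the table, centred. Three stools sit around the table at the +y, −x, +x sides.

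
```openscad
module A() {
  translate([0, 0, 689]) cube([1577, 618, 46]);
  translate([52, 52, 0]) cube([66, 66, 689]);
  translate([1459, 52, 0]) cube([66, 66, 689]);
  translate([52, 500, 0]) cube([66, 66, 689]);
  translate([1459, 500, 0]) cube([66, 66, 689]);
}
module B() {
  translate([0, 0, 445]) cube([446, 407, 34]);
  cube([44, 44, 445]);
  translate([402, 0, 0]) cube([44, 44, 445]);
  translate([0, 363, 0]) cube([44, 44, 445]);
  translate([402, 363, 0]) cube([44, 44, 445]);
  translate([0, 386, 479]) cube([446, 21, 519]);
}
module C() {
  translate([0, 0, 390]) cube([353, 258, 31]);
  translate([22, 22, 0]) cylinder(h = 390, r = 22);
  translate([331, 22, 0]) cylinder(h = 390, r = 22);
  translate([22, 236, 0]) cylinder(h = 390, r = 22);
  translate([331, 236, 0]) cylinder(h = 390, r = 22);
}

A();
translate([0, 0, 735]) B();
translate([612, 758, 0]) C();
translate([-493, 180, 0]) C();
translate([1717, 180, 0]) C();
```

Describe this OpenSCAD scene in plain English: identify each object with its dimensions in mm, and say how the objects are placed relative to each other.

A is a table: top 1577 mm (x) × 618 mm (y), 46 mm thick, upper face at z = 735 mm, on four 66×66 mm square legs, each inset 52 mm from the nearest pair of top edges, running from z = 0 to the bottom of the top.

B is a chair. The seat is a 446×407×34 mm slab with its top at z = 479 mm, on four 44×44 mm corner legs (flush with the seat edges, standing on z = 0). A flat backrest 21 mm thick, 519 mm tall, spans the full seat width and rises from the seat top along its +y edge, rear face flush with the rear of the seat.

C is a simple wooden stool: a rectangular seat 353 mm (x) by 258 mm (y), 31 mm thick, top face at z = 421 mm, on four round legs, each 44 mm in diameter. The legs rest on z = 0, each leg's axis is inset half a diameter from the nearest pair of seat edges (so the leg's bounding box is flush with the corner).

The chair is on top of the table. Three stools sit around the table at the +y, −x, +x sides.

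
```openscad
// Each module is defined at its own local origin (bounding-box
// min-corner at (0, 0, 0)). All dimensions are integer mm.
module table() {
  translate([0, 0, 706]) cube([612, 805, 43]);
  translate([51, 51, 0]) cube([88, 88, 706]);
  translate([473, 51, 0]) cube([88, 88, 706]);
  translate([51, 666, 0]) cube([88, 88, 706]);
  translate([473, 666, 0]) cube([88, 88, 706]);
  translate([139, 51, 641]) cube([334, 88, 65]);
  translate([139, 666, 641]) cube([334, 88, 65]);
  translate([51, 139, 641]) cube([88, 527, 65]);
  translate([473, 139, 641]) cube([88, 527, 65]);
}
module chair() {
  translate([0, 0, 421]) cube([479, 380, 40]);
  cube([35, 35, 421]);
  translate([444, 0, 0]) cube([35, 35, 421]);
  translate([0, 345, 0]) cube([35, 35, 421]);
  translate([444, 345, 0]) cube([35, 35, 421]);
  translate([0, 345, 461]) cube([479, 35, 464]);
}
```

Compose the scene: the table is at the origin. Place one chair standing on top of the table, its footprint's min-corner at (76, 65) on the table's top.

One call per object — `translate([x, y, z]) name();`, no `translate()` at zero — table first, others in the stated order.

table();
translate([76, 65, 749]) chair();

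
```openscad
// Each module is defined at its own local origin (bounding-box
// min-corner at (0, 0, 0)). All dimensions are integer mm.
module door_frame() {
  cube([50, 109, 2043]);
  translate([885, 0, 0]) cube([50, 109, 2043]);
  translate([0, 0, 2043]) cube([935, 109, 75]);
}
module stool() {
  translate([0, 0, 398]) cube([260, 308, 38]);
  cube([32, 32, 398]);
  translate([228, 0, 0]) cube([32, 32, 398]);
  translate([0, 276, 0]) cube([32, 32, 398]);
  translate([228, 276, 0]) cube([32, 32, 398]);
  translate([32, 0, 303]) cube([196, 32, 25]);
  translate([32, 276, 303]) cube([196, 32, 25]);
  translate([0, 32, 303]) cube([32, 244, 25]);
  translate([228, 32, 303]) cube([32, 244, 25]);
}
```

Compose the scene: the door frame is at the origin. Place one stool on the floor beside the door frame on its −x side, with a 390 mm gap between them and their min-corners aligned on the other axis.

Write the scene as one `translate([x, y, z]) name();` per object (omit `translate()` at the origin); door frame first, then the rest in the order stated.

door_frame();
translate([-650, 0, 0]) stool();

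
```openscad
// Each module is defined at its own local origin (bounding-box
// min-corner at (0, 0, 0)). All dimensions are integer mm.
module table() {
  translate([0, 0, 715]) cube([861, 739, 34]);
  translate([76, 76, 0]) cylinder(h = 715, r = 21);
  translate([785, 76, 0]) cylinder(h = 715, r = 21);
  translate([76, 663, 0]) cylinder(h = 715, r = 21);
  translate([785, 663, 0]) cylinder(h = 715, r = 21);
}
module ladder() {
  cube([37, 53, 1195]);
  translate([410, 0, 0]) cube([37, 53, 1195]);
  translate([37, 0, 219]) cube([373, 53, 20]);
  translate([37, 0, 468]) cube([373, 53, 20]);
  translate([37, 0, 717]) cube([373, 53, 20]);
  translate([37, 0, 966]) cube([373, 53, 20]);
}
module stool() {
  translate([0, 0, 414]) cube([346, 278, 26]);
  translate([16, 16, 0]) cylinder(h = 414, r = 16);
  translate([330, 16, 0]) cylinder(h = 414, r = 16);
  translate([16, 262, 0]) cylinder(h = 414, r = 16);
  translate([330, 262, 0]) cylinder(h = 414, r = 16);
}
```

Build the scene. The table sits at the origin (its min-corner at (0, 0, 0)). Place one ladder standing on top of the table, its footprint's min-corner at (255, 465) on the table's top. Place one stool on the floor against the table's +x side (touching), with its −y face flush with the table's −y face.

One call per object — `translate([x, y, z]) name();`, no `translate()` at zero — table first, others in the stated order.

table();
translate([255, 465, 749]) ladder();
translate([861, 0, 0]) stool();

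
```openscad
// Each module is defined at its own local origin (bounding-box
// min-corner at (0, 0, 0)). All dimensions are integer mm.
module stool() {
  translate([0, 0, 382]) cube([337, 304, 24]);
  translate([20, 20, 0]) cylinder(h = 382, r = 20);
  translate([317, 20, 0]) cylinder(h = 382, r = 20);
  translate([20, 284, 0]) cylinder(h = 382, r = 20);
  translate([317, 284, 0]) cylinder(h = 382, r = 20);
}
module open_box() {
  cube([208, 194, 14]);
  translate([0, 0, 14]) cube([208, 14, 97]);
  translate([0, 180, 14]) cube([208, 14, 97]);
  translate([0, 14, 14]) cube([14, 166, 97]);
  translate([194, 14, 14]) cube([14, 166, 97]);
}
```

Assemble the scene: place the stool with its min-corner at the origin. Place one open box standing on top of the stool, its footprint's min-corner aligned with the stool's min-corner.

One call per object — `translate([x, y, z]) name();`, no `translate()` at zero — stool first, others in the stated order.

stool();
translate([0, 0, 406]) open_box();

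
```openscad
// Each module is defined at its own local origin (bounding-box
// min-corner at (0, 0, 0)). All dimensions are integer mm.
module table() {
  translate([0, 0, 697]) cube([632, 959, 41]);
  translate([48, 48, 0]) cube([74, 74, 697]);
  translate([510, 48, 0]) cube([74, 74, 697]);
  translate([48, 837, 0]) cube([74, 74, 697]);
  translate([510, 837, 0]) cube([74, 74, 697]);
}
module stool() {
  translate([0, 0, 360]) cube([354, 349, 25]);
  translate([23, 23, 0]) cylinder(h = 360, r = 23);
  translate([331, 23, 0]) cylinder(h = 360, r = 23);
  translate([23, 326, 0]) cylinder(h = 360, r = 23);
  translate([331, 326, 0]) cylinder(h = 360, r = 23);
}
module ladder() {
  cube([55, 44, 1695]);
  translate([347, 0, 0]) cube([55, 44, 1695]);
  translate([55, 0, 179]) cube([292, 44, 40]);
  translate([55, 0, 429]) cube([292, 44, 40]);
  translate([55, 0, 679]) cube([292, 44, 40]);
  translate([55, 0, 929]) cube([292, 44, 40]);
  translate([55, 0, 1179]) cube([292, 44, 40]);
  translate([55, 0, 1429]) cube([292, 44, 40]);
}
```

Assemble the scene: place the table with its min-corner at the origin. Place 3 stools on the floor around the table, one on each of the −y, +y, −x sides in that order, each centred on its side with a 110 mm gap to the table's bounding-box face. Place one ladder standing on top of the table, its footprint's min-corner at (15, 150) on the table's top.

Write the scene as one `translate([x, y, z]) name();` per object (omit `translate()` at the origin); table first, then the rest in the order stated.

table();
translate([139, -459, 0]) stool();
translate([139, 1069, 0]) stool();
translate([-464, 305, 0]) stool();
translate([15, 150, 738]) ladder();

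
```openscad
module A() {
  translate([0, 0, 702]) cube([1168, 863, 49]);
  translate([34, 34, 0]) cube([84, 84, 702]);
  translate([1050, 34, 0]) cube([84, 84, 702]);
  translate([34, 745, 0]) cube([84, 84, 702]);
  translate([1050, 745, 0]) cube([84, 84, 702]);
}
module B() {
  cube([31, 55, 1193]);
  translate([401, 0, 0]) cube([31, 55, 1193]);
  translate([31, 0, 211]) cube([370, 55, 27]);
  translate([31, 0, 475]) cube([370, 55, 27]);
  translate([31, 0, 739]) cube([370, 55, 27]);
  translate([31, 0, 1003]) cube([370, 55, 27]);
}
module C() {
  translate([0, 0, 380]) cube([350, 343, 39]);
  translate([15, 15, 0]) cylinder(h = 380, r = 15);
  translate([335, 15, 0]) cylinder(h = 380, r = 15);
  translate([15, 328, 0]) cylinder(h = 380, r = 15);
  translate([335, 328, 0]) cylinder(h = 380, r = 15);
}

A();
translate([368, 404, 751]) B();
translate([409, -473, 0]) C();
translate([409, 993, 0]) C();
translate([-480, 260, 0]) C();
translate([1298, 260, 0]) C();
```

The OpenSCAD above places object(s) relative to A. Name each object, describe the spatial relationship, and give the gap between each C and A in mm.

Each stool's nearest face is 130 mm from the table's bounding box.

A is a table. B is a ladder. C is a stool. The ladder is on top of the table, centred. Four stools sit around the table at the −y, +y, −x, +x sides. The gap between each stool and the table is 130 mm.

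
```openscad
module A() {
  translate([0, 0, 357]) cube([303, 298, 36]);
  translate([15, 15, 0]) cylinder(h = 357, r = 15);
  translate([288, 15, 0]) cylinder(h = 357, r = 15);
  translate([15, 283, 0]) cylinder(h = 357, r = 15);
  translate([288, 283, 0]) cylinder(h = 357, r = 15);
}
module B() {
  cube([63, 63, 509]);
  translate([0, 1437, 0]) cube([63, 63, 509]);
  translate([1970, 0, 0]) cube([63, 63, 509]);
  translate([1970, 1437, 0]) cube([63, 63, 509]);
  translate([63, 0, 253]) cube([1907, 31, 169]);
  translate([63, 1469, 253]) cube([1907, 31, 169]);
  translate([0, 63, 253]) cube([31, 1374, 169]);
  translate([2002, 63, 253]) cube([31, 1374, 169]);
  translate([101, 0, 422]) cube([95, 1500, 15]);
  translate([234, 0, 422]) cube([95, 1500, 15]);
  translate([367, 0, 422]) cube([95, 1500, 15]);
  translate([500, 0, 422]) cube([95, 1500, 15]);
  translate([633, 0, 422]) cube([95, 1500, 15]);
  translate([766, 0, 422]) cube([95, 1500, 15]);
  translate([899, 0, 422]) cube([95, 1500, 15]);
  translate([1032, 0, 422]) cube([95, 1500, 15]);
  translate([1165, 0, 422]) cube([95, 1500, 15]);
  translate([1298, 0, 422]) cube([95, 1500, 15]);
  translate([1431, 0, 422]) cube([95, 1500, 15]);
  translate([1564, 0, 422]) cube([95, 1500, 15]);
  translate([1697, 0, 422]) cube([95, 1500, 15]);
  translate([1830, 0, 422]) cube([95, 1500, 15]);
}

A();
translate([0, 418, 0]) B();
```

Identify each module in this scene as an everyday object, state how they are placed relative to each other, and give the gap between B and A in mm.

The bed frame's nearest face is 120 mm from the stool's +y face.

A is a stool. B is a bed frame. The bed frame is on the floor beside the stool on its +y side. The gap between the bed frame and the stool is 120 mm.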